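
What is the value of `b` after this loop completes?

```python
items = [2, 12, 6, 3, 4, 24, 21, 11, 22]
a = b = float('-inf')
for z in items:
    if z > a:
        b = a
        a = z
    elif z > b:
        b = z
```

Second largest (with repeats) in [2, 12, 6, 3, 4, 24, 21, 11, 22]
`b` takes the values: -inf → 2 → 6 → 12 → 21 → 22

Answer: 22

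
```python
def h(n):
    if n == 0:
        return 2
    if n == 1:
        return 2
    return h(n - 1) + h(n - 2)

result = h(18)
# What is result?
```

Build up from base cases: h(0)=2, h(1)=2, h(2)=4, h(3)=6, h(4)=10, h(5)=16, h(6)=26, ..., h(18)=8362

Answer: 8362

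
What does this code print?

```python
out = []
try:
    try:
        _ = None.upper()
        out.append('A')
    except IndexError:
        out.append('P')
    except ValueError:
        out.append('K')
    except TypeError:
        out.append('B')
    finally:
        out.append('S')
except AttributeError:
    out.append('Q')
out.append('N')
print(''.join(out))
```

Execution trace: 'S' (inner finally) → 'Q' (outer except AttributeError) → 'N' (after the try/except). Output: SQN

Answer: SQN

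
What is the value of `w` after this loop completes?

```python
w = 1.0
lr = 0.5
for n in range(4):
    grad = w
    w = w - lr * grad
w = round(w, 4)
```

Gradient descent: w = 1.0 * (1 - 0.5)^4
`w` takes the values: 1.0 → 0.5 → 0.25 → 0.125 → 0.0625

Answer: 0.0625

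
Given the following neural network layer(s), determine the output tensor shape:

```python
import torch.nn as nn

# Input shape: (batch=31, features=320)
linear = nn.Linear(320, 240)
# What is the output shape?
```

Input: (31, 320) -> Output: (31, 240)

Answer: (31, 240)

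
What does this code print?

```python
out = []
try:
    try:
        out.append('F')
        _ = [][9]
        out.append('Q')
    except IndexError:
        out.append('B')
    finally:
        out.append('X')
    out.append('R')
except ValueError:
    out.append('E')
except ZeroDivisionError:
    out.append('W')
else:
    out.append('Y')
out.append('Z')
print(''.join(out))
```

Execution trace: 'F' (inner try body) → 'B' (inner except IndexError) → 'X' (inner finally) → 'R' (try body, no exception) → 'Y' (else) → 'Z' (after the try/except). Output: FBXRYZ

Answer: FBXRYZ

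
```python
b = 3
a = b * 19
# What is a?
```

Trace:
`b = 3` → b = 3
`a = b * 19` → a = 57
So a = 57

Answer: 57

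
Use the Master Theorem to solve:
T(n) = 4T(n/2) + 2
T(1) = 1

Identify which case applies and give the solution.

a=4, b=2, f(n)=2. log_2(4) = 2. Since c=0 < 2, Case 1 applies: T(n) = Θ(n^log_b(a)) = O(n^2).

Answer: O(n^2) - Case 1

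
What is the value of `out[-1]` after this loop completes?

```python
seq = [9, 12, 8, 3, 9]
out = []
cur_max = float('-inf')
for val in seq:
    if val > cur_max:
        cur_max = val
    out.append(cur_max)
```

Running max ends at 12
`out` takes the values: [] → [9] → [9, 12] → [9, 12, 12] → [9, 12, 12, 12] → [9, 12, 12, 12, 12]
So `out[-1]` = 12

Answer: 12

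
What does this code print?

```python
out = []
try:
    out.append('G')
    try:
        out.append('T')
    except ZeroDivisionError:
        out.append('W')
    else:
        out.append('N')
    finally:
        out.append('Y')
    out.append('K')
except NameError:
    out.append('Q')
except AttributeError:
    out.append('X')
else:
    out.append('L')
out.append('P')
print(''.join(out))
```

Execution trace: 'G' (try body) → 'T' (inner try body, no exception) → 'N' (inner else) → 'Y' (inner finally) → 'K' (try body, no exception) → 'L' (else) → 'P' (after the try/except). Output: GTNYKLP

Answer: GTNYKLP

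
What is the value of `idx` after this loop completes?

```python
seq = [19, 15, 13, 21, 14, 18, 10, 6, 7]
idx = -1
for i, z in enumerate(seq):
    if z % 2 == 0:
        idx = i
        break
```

First even number index in [19, 15, 13, 21, 14, 18, 10, 6, 7]
`idx` takes the values: -1 → 4

Answer: 4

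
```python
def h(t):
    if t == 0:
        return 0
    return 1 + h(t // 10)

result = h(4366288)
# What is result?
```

Count of digits of 4366288: 7

Answer: 7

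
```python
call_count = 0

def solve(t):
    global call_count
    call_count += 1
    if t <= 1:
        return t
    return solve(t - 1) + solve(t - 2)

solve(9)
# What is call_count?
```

Calls(t) = 1 + Calls(t-1) + Calls(t-2); Calls(0)=Calls(1)=1. For t=9 this gives 109.

Answer: 109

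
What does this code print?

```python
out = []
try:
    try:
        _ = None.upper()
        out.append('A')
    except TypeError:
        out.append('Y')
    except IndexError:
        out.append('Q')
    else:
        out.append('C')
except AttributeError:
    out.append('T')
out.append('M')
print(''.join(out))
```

Execution trace: 'T' (outer except AttributeError) → 'M' (after the try/except). Output: TM

Answer: TM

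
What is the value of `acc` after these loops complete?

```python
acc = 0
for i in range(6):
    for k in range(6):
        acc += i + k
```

Sum of all i+k for i,k in 6x6
`acc` takes the values: 0 → 1 → 3 → 6 → 10 → 15 → 16 → 18 → 21 → 25 → 30 → 36 → 38 → 41 → 45 → 50 → 56 → 63 → 66 → 70 → 75 → 81 → 88 → 96 → 100 → 105 → 111 → 118 → 126 → 135 → 140 → 146 → 153 → 161 → 170 → 180

Answer: 180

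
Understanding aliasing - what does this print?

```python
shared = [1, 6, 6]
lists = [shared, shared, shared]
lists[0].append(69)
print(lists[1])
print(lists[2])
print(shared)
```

Key concept: list of same reference.
Step by step:
`shared = [1, 6, 6]` → shared = [1, 6, 6]
`lists = [shared, shared, shared]` → lists = [[1, 6, 6], [1, 6, 6], [1, 6, 6]]
`lists[0].append(69)` → shared = [1, 6, 6, 69]; lists = [[1, 6, 6, 69], [1, 6, 6, 69], [1, 6, 6, 69]]
`print(lists[1])` → prints [1, 6, 6, 69]
`print(lists[2])` → prints [1, 6, 6, 69]
`print(shared)` → prints [1, 6, 6, 69]

Answer:
[1, 6, 6, 69]
[1, 6, 6, 69]
[1, 6, 6, 69]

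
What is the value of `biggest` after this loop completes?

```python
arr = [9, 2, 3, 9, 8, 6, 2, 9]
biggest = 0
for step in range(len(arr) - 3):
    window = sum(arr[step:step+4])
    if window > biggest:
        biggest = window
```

Max sum of 4-element window in [9, 2, 3, 9, 8, 6, 2, 9]
`biggest` takes the values: 0 → 23 → 26

Answer: 26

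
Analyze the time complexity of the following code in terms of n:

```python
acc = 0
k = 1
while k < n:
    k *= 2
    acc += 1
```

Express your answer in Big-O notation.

Each loop level contributes: log n. Multiplying the contributions gives O(log n).

Answer: O(log n)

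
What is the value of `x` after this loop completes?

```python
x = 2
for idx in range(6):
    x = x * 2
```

Multiply by 2, 6 times: 2 * 2^6 = 128
`x` takes the values: 2 → 4 → 8 → 16 → 32 → 64 → 128

Answer: 128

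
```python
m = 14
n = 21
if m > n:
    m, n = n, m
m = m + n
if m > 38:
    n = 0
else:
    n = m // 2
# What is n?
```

Trace:
`m = 14` → m = 14
`n = 21` → n = 21
`if m > n: ...` → m > n is False → no variable changes
`m = m + n` → m = 35
`if m > 38: ...` → m > 38 is False, take else branch → n = 17
So n = 17

Answer: 17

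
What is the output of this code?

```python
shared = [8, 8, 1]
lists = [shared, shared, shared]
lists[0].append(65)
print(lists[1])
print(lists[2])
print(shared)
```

Key concept: list of same reference.
Step by step:
`shared = [8, 8, 1]` → shared = [8, 8, 1]
`lists = [shared, shared, shared]` → lists = [[8, 8, 1], [8, 8, 1], [8, 8, 1]]
`lists[0].append(65)` → shared = [8, 8, 1, 65]; lists = [[8, 8, 1, 65], [8, 8, 1, 65], [8, 8, 1, 65]]
`print(lists[1])` → prints [8, 8, 1, 65]
`print(lists[2])` → prints [8, 8, 1, 65]
`print(shared)` → prints [8, 8, 1, 65]

Answer:
[8, 8, 1, 65]
[8, 8, 1, 65]
[8, 8, 1, 65]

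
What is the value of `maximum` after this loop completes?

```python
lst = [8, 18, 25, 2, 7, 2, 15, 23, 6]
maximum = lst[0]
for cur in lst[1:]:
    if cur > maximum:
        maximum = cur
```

Maximum of [8, 18, 25, 2, 7, 2, 15, 23, 6]
`maximum` takes the values: 8 → 18 → 25

Answer: 25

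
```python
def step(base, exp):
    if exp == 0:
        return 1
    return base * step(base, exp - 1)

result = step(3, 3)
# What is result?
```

step(3, 3) = 3 * 3 * 3 = 27

Answer: 27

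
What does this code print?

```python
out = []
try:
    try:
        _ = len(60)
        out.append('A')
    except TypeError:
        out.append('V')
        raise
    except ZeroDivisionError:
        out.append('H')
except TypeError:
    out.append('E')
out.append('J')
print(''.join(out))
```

Execution trace: 'V' (inner except TypeError) → 'E' (outer except TypeError) → 'J' (after the try/except). Output: VEJ

Answer: VEJ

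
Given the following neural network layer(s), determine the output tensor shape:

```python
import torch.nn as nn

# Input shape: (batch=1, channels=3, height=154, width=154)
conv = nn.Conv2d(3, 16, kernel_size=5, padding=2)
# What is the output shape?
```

Input: (1, 3, 154, 154) -> Output: (1, 16, 154, 154)

Answer: (1, 16, 154, 154)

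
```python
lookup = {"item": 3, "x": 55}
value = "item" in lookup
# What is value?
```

Trace:
`lookup = {"item": 3, "x": 55}` → lookup = {'item': 3, 'x': 55}
`value = "item" in lookup` → value = True
So value = True

Answer: True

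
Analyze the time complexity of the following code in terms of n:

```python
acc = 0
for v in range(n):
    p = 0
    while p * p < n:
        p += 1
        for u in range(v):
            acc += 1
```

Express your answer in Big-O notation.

Each loop level contributes: n × √n × n. Multiplying the contributions gives O(n^2√n).

Answer: O(n^2√n)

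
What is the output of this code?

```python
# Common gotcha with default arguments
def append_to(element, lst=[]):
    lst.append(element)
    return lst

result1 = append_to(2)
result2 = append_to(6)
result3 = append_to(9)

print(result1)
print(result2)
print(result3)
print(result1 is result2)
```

Key concept: mutable default argument gotcha.
Step by step:
`result1 = append_to(2)` → result1 = [2]
`result2 = append_to(6)` → result1 = [2, 6] (same object as result2); result2 = [2, 6] (same object as result1)
`result3 = append_to(9)` → result1 = [2, 6, 9] (same object as result2, result3); result2 = [2, 6, 9] (same object as result1, result3); result3 = [2, 6, 9] (same object as result1, result2)
`print(result1)` → prints [2, 6, 9]
`print(result2)` → prints [2, 6, 9]
`print(result3)` → prints [2, 6, 9]
`print(result1 is result2)` → prints True

Answer:
[2, 6, 9]
[2, 6, 9]
[2, 6, 9]
True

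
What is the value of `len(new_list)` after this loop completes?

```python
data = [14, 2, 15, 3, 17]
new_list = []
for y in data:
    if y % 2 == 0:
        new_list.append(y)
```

Count even numbers in [14, 2, 15, 3, 17]
`new_list` takes the values: [] → [14] → [14, 2]
So `len(new_list)` = 2

Answer: 2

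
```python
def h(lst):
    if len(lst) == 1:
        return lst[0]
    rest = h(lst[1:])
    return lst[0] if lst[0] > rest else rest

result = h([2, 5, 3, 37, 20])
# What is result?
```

Recursive max over [2, 5, 3, 37, 20] = 37

Answer: 37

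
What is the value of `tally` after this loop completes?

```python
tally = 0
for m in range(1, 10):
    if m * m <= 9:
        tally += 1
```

Count numbers where m² ≤ 9
`tally` takes the values: 0 → 1 → 2 → 3

Answer: 3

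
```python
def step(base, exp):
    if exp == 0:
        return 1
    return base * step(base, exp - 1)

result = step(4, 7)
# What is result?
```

step(4, 7) = 4 * 4 * 4 * 4 * 4 * 4 * 4 = 16384

Answer: 16384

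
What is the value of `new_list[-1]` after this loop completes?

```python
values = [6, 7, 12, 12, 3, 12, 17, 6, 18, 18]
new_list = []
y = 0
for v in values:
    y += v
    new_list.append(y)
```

Cumulative sum ends at 111
`new_list` takes the values: [] → [6] → [6, 13] → [6, 13, 25] → [6, 13, 25, 37] → [6, 13, 25, 37, 40] → [6, 13, 25, 37, 40, 52] → [6, 13, 25, 37, 40, 52, 69] → [6, 13, 25, 37, 40, 52, 69, 75] → [6, 13, 25, 37, 40, 52, 69, 75, 93] → [6, 13, 25, 37, 40, 52, 69, 75, 93, 111]
So `new_list[-1]` = 111

Answer: 111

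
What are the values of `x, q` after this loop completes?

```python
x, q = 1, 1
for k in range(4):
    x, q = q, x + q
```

Fibonacci: after 4 iterations
`x, q` takes the values: (1, 1) → (1, 2) → (2, 3) → (3, 5) → (5, 8)

Answer: 5, 8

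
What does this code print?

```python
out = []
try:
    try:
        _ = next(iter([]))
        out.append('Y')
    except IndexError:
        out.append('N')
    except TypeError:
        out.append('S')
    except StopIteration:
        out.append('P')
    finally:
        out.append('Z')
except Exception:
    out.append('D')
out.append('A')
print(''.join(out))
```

Execution trace: 'P' (inner except StopIteration) → 'Z' (inner finally) → 'A' (after the try/except). Output: PZA

Answer: PZA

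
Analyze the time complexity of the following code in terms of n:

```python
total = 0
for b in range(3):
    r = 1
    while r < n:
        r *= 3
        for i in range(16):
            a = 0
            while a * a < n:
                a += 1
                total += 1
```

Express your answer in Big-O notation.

Each loop level contributes: 1 × log n × 1 × √n. Multiplying the contributions gives O(√n log n).

Answer: O(√n log n)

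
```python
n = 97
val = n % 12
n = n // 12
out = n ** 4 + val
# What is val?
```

Trace:
`n = 97` → n = 97
`val = n % 12` → val = 1
`n = n // 12` → n = 8
`out = n ** 4 + val` → out = 4097
So val = 1

Answer: 1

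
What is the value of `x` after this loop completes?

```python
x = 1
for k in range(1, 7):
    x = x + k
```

Start at 1, add 1 through 6
`x` takes the values: 1 → 2 → 4 → 7 → 11 → 16 → 22

Answer: 22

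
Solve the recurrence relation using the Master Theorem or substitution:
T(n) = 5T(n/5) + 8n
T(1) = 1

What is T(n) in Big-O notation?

By Master Theorem: a=5, b=5, f(n)=8n. Since log_5(5) = 1 and f(n) = Θ(n^1), Case 2 applies. T(n) = O(n log n).

Answer: O(n log n)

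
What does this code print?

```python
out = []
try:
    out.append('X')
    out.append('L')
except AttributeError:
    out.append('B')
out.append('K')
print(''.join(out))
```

Execution trace: 'X' (try body) → 'L' (try body, no exception) → 'K' (after the try/except). Output: XLK

Answer: XLK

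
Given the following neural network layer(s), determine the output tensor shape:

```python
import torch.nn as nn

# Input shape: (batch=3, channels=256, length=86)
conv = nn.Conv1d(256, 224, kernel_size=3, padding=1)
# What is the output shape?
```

Input: (3, 256, 86) -> Output: (3, 224, 86)

Answer: (3, 224, 86)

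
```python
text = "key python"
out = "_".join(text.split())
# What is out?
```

Trace:
`text = "key python"` → text = 'key python'
`out = "_".join(text.split())` → out = 'key_python'
So out = 'key_python'

Answer: 'key_python'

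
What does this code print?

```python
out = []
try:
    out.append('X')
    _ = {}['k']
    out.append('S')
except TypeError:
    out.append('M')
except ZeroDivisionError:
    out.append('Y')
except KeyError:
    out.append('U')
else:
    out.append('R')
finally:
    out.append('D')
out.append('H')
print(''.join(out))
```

Execution trace: 'X' (try body) → 'U' (except KeyError) → 'D' (finally) → 'H' (after the try/except). Output: XUDH

Answer: XUDH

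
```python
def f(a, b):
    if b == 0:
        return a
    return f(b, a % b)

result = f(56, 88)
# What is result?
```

f(56, 88) -> f(88, 56) -> f(56, 32) -> f(32, 24) -> f(24, 8) -> f(8, 0) -> 8

Answer: 8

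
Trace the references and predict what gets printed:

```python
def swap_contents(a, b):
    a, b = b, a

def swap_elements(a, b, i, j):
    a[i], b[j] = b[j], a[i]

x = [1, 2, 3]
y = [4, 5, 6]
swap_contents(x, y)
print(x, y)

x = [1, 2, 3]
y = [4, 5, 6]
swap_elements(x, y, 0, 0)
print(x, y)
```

Key concept: parameter rebinding vs mutation.
Step by step:
`x = [1, 2, 3]` → x = [1, 2, 3]
`y = [4, 5, 6]` → y = [4, 5, 6]
`swap_contents(x, y)` → no visible change to tracked variables
`print(x, y)` → prints [1, 2, 3] [4, 5, 6]
`x = [1, 2, 3]` → x = [1, 2, 3]
`y = [4, 5, 6]` → y = [4, 5, 6]
`swap_elements(x, y, 0, 0)` → x = [4, 2, 3]; y = [1, 5, 6]
`print(x, y)` → prints [4, 2, 3] [1, 5, 6]

Answer:
[1, 2, 3] [4, 5, 6]
[4, 2, 3] [1, 5, 6]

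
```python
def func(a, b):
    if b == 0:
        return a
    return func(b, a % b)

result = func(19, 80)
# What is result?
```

func(19, 80) -> func(80, 19) -> func(19, 4) -> func(4, 3) -> func(3, 1) -> func(1, 0) -> 1

Answer: 1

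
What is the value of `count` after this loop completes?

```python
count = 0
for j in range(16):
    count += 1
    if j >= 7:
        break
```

Loop breaks when j reaches 7, count is 8
`count` takes the values: 0 → 1 → 2 → 3 → 4 → 5 → 6 → 7 → 8

Answer: 8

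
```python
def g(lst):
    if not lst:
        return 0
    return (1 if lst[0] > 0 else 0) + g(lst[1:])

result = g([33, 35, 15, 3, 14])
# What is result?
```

Count of positive elements in [33, 35, 15, 3, 14] = 5

Answer: 5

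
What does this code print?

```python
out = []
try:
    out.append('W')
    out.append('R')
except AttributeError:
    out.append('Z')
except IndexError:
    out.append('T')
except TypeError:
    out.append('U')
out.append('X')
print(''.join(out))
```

Execution trace: 'W' (try body) → 'R' (try body, no exception) → 'X' (after the try/except). Output: WRX

Answer: WRX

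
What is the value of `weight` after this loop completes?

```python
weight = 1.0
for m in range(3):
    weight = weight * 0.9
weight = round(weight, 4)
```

Exponential decay: 1.0 * 0.9^3
`weight` takes the values: 1.0 → 0.9 → 0.81 → 0.729

Answer: 0.729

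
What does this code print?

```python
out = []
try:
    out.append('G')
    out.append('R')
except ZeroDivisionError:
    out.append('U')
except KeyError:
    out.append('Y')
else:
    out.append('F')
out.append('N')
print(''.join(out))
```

Execution trace: 'G' (try body) → 'R' (try body, no exception) → 'F' (else) → 'N' (after the try/except). Output: GRFN

Answer: GRFN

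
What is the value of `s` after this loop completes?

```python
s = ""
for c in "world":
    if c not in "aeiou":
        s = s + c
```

Remove vowels from 'world'
`s` takes the values: "" → "w" → "wr" → "wrl" → "wrld"

Answer: "wrld"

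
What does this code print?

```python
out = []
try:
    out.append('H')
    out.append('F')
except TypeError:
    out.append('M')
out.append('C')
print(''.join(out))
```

Execution trace: 'H' (try body) → 'F' (try body, no exception) → 'C' (after the try/except). Output: HFC

Answer: HFC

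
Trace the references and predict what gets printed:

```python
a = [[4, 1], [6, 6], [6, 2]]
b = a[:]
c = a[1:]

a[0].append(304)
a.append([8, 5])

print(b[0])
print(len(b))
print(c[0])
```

Key concept: slice with nested mutation.
Step by step:
`a = [[4, 1], [6, 6], [6, 2]]` → a = [[4, 1], [6, 6], [6, 2]]
`b = a[:]` → b = [[4, 1], [6, 6], [6, 2]]
`c = a[1:]` → c = [[6, 6], [6, 2]]
`a[0].append(304)` → a = [[4, 1, 304], [6, 6], [6, 2]]; b = [[4, 1, 304], [6, 6], [6, 2]]
`a.append([8, 5])` → a = [[4, 1, 304], [6, 6], [6, 2], [8, 5]]
`print(b[0])` → prints [4, 1, 304]
`print(len(b))` → prints 3
`print(c[0])` → prints [6, 6]

Answer:
[4, 1, 304]
3
[6, 6]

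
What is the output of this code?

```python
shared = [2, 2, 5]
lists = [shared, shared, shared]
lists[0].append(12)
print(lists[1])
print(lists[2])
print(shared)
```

Key concept: list of same reference.
Step by step:
`shared = [2, 2, 5]` → shared = [2, 2, 5]
`lists = [shared, shared, shared]` → lists = [[2, 2, 5], [2, 2, 5], [2, 2, 5]]
`lists[0].append(12)` → shared = [2, 2, 5, 12]; lists = [[2, 2, 5, 12], [2, 2, 5, 12], [2, 2, 5, 12]]
`print(lists[1])` → prints [2, 2, 5, 12]
`print(lists[2])` → prints [2, 2, 5, 12]
`print(shared)` → prints [2, 2, 5, 12]

Answer:
[2, 2, 5, 12]
[2, 2, 5, 12]
[2, 2, 5, 12]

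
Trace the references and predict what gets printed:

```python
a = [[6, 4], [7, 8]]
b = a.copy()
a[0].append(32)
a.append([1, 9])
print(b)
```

Key concept: shallow copy with nested lists.
Step by step:
`a = [[6, 4], [7, 8]]` → a = [[6, 4], [7, 8]]
`b = a.copy()` → b = [[6, 4], [7, 8]]
`a[0].append(32)` → a = [[6, 4, 32], [7, 8]]; b = [[6, 4, 32], [7, 8]]
`a.append([1, 9])` → a = [[6, 4, 32], [7, 8], [1, 9]]
`print(b)` → prints [[6, 4, 32], [7, 8]]

Answer: [[6, 4, 32], [7, 8]]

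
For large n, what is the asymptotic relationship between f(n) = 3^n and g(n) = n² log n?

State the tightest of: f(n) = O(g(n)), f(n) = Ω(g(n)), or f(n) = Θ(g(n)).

3^n vs n² log n: f(n) = Ω(g(n)) but not O(g(n)) — 3^n grows strictly faster than n² log n.

Answer: f(n) = Ω(g(n)) but not O(g(n)) — 3^n grows strictly faster than n² log n.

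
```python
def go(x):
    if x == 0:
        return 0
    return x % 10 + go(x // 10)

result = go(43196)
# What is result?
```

Sum of digits of 43196: 6 + 9 + 1 + 3 + 4 = 23

Answer: 23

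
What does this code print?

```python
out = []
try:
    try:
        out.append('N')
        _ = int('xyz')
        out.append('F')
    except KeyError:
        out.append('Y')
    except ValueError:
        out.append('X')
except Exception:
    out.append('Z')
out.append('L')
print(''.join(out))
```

Execution trace: 'N' (inner try body) → 'X' (inner except ValueError) → 'L' (after the try/except). Output: NXL

Answer: NXL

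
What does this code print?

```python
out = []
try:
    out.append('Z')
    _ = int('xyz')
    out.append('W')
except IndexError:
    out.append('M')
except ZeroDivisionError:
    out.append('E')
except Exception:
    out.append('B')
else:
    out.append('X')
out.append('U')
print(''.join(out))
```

Execution trace: 'Z' (try body) → 'B' (except Exception) → 'U' (after the try/except). Output: ZBU

Answer: ZBU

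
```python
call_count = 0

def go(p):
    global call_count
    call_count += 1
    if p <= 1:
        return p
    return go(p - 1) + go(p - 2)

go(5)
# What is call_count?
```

Calls(p) = 1 + Calls(p-1) + Calls(p-2); Calls(0)=Calls(1)=1. For p=5 this gives 15.

Answer: 15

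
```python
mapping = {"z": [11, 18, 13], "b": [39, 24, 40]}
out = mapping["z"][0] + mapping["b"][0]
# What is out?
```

Trace:
`mapping = {"z": [11, 18, 13], "b": [39, 24, 40]}` → mapping = {'z': [11, 18, 13], 'b': [39, 24, 40]}
`out = mapping["z"][0] + mapping["b"][0]` → out = 50
So out = 50

Answer: 50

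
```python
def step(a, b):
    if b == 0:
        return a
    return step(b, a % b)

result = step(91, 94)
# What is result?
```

step(91, 94) -> step(94, 91) -> step(91, 3) -> step(3, 1) -> step(1, 0) -> 1

Answer: 1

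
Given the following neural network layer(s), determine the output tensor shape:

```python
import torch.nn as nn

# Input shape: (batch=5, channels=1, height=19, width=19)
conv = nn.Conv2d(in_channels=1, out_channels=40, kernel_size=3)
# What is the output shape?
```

Input: (5, 1, 19, 19) -> Output: (5, 40, 17, 17)

Answer: (5, 40, 17, 17)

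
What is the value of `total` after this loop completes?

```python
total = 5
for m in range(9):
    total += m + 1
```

Start at 5, add 1 to 9 = 50
`total` takes the values: 5 → 6 → 8 → 11 → 15 → 20 → 26 → 33 → 41 → 50

Answer: 50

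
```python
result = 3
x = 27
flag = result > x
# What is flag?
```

Trace:
`result = 3` → result = 3
`x = 27` → x = 27
`flag = result > x` → flag = False
So flag = False

Answer: False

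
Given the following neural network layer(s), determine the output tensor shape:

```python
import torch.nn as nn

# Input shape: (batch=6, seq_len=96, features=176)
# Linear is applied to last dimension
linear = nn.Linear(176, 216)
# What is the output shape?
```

Input: (6, 96, 176) -> Output: (6, 96, 216)

Answer: (6, 96, 216)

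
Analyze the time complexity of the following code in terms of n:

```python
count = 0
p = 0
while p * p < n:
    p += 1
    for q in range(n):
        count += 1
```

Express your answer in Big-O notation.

Each loop level contributes: √n × n. Multiplying the contributions gives O(n√n).

Answer: O(n√n)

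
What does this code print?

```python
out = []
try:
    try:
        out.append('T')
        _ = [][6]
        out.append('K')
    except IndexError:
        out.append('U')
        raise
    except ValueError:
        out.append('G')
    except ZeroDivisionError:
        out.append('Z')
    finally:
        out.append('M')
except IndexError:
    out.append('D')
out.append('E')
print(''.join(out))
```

Execution trace: 'T' (inner try body) → 'U' (inner except IndexError) → 'M' (inner finally) → 'D' (outer except IndexError) → 'E' (after the try/except). Output: TUMDE

Answer: TUMDE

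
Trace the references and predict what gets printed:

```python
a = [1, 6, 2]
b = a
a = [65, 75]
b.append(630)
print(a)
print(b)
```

Key concept: rebinding vs mutation: a is rebound to a new list, b still points at the original.
Step by step:
`a = [1, 6, 2]` → a = [1, 6, 2]
`b = a` → b = [1, 6, 2] (same object as a)
`a = [65, 75]` → a = [65, 75]
`b.append(630)` → b = [1, 6, 2, 630]
`print(a)` → prints [65, 75]
`print(b)` → prints [1, 6, 2, 630]

Answer:
[65, 75]
[1, 6, 2, 630]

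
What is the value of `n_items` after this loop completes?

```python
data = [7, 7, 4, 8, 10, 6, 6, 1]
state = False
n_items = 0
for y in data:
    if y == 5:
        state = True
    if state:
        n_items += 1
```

Count elements after first 5 in [7, 7, 4, 8, 10, 6, 6, 1]
`n_items` takes the values: 0

Answer: 0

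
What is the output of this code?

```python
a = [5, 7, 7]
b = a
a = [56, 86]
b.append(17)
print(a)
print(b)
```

Key concept: rebinding vs mutation: a is rebound to a new list, b still points at the original.
Step by step:
`a = [5, 7, 7]` → a = [5, 7, 7]
`b = a` → b = [5, 7, 7] (same object as a)
`a = [56, 86]` → a = [56, 86]
`b.append(17)` → b = [5, 7, 7, 17]
`print(a)` → prints [56, 86]
`print(b)` → prints [5, 7, 7, 17]

Answer:
[56, 86]
[5, 7, 7, 17]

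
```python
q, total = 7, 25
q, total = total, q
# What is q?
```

Trace:
`q, total = 7, 25` → q = 7; total = 25
`q, total = total, q` → q = 25; total = 7
So q = 25

Answer: 25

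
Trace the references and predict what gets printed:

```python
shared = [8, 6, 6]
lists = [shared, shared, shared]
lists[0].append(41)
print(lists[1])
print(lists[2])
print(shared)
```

Key concept: list of same reference.
Step by step:
`shared = [8, 6, 6]` → shared = [8, 6, 6]
`lists = [shared, shared, shared]` → lists = [[8, 6, 6], [8, 6, 6], [8, 6, 6]]
`lists[0].append(41)` → shared = [8, 6, 6, 41]; lists = [[8, 6, 6, 41], [8, 6, 6, 41], [8, 6, 6, 41]]
`print(lists[1])` → prints [8, 6, 6, 41]
`print(lists[2])` → prints [8, 6, 6, 41]
`print(shared)` → prints [8, 6, 6, 41]

Answer:
[8, 6, 6, 41]
[8, 6, 6, 41]
[8, 6, 6, 41]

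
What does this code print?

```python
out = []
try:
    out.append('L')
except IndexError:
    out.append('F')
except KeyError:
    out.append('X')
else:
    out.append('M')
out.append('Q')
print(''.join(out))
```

Execution trace: 'L' (try body, no exception) → 'M' (else) → 'Q' (after the try/except). Output: LMQ

Answer: LMQ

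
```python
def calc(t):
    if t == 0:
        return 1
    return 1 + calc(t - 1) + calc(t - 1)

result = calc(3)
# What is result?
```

calc(t) = 1 + 2·calc(t-1), calc(0)=1. Closed form: (1+1)·2^3 - 1 = 15.

Answer: 15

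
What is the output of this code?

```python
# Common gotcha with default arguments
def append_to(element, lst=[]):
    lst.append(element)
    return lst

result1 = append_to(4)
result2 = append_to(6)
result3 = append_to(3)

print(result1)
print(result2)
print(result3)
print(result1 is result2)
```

Key concept: mutable default argument gotcha.
Step by step:
`result1 = append_to(4)` → result1 = [4]
`result2 = append_to(6)` → result1 = [4, 6] (same object as result2); result2 = [4, 6] (same object as result1)
`result3 = append_to(3)` → result1 = [4, 6, 3] (same object as result2, result3); result2 = [4, 6, 3] (same object as result1, result3); result3 = [4, 6, 3] (same object as result1, result2)
`print(result1)` → prints [4, 6, 3]
`print(result2)` → prints [4, 6, 3]
`print(result3)` → prints [4, 6, 3]
`print(result1 is result2)` → prints True

Answer:
[4, 6, 3]
[4, 6, 3]
[4, 6, 3]
True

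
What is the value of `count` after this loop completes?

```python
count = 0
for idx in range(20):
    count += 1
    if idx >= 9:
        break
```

Loop breaks when idx reaches 9, count is 10
`count` takes the values: 0 → 1 → 2 → 3 → 4 → 5 → 6 → 7 → 8 → 9 → 10

Answer: 10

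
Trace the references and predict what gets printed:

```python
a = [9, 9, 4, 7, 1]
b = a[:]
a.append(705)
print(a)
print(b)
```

Key concept: slice [:] creates copy.
Step by step:
`a = [9, 9, 4, 7, 1]` → a = [9, 9, 4, 7, 1]
`b = a[:]` → b = [9, 9, 4, 7, 1]
`a.append(705)` → a = [9, 9, 4, 7, 1, 705]
`print(a)` → prints [9, 9, 4, 7, 1, 705]
`print(b)` → prints [9, 9, 4, 7, 1]

Answer:
[9, 9, 4, 7, 1, 705]
[9, 9, 4, 7, 1]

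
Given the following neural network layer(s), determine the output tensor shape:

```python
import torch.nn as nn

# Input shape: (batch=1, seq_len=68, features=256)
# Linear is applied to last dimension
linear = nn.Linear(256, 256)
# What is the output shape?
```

Input: (1, 68, 256) -> Output: (1, 68, 256)

Answer: (1, 68, 256)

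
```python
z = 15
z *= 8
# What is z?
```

Trace:
`z = 15` → z = 15
`z *= 8` → z = 120
So z = 120

Answer: 120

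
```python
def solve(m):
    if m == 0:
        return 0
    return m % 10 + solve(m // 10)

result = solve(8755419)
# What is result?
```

Sum of digits of 8755419: 9 + 1 + 4 + 5 + 5 + 7 + 8 = 39

Answer: 39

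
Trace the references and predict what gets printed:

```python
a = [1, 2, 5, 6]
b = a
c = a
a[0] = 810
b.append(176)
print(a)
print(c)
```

Key concept: multiple aliases.
Step by step:
`a = [1, 2, 5, 6]` → a = [1, 2, 5, 6]
`b = a` → b = [1, 2, 5, 6] (same object as a)
`c = a` → c = [1, 2, 5, 6] (same object as a, b)
`a[0] = 810` → a = [810, 2, 5, 6] (same object as b, c); b = [810, 2, 5, 6] (same object as a, c); c = [810, 2, 5, 6] (same object as a, b)
`b.append(176)` → a = [810, 2, 5, 6, 176] (same object as b, c); b = [810, 2, 5, 6, 176] (same object as a, c); c = [810, 2, 5, 6, 176] (same object as a, b)
`print(a)` → prints [810, 2, 5, 6, 176]
`print(c)` → prints [810, 2, 5, 6, 176]

Answer:
[810, 2, 5, 6, 176]
[810, 2, 5, 6, 176]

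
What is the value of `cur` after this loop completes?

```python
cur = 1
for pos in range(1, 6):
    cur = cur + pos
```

Start at 1, add 1 through 5
`cur` takes the values: 1 → 2 → 4 → 7 → 11 → 16

Answer: 16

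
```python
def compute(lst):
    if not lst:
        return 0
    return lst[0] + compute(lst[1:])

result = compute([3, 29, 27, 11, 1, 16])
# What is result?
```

3 + 29 + 27 + 11 + 1 + 16 + 0 = 87

Answer: 87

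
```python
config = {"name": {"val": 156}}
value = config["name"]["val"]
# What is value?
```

Trace:
`config = {"name": {"val": 156}}` → config = {'name': {'val': 156}}
`value = config["name"]["val"]` → value = 156
So value = 156

Answer: 156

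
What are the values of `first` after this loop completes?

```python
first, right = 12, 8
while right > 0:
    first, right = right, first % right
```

GCD of 12 and 8
`first` takes the values: 12 → 8 → 4

Answer: 4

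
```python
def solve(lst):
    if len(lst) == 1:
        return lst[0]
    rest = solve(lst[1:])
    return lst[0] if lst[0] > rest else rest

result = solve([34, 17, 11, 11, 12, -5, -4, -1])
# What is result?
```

Recursive max over [34, 17, 11, 11, 12, -5, -4, -1] = 34

Answer: 34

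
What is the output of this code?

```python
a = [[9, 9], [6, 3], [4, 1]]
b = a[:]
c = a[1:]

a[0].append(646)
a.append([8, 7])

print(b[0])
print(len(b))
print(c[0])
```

Key concept: slice with nested mutation.
Step by step:
`a = [[9, 9], [6, 3], [4, 1]]` → a = [[9, 9], [6, 3], [4, 1]]
`b = a[:]` → b = [[9, 9], [6, 3], [4, 1]]
`c = a[1:]` → c = [[6, 3], [4, 1]]
`a[0].append(646)` → a = [[9, 9, 646], [6, 3], [4, 1]]; b = [[9, 9, 646], [6, 3], [4, 1]]
`a.append([8, 7])` → a = [[9, 9, 646], [6, 3], [4, 1], [8, 7]]
`print(b[0])` → prints [9, 9, 646]
`print(len(b))` → prints 3
`print(c[0])` → prints [6, 3]

Answer:
[9, 9, 646]
3
[6, 3]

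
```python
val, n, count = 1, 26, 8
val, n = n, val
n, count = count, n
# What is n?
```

Trace:
`val, n, count = 1, 26, 8` → val = 1; n = 26; count = 8
`val, n = n, val` → val = 26; n = 1
`n, count = count, n` → n = 8; count = 1
So n = 8

Answer: 8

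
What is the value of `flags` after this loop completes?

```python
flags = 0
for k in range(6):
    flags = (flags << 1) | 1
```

Build 6 consecutive 1-bits: 0b111111
`flags` takes the values: 0 → 1 → 3 → 7 → 15 → 31 → 63

Answer: 63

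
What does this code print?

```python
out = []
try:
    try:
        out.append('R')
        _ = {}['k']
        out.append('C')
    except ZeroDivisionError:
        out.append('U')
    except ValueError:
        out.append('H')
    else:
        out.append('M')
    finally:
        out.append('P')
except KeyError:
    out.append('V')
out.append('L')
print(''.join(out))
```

Execution trace: 'R' (inner try body) → 'P' (inner finally) → 'V' (outer except KeyError) → 'L' (after the try/except). Output: RPVL

Answer: RPVL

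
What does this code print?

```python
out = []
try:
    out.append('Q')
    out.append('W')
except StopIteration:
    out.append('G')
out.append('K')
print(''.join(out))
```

Execution trace: 'Q' (try body) → 'W' (try body, no exception) → 'K' (after the try/except). Output: QWK

Answer: QWK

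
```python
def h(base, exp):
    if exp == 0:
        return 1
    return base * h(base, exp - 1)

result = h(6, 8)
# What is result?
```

h(6, 8) = 6 * 6 * 6 * 6 * 6 * 6 * 6 * 6 = 1679616

Answer: 1679616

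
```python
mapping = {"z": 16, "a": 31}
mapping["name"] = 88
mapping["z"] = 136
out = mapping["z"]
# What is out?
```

Trace:
`mapping = {"z": 16, "a": 31}` → mapping = {'z': 16, 'a': 31}
`mapping["name"] = 88` → mapping = {'z': 16, 'a': 31, 'name': 88}
`mapping["z"] = 136` → mapping = {'z': 136, 'a': 31, 'name': 88}
`out = mapping["z"]` → out = 136
So out = 136

Answer: 136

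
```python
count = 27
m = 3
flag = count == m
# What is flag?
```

Trace:
`count = 27` → count = 27
`m = 3` → m = 3
`flag = count == m` → flag = False
So flag = False

Answer: False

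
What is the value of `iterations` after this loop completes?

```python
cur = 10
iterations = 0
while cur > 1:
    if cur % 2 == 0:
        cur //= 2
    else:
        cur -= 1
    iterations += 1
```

Steps to reduce 10 to 1
`iterations` takes the values: 0 → 1 → 2 → 3 → 4

Answer: 4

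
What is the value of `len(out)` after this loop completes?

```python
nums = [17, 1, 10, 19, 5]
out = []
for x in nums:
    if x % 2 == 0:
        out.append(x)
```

Count even numbers in [17, 1, 10, 19, 5]
`out` takes the values: [] → [10]
So `len(out)` = 1

Answer: 1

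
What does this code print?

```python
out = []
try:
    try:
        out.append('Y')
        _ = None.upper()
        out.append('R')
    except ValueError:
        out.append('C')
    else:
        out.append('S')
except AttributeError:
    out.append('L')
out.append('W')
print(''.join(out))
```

Execution trace: 'Y' (try body) → 'L' (outer except AttributeError) → 'W' (after the try/except). Output: YLW

Answer: YLW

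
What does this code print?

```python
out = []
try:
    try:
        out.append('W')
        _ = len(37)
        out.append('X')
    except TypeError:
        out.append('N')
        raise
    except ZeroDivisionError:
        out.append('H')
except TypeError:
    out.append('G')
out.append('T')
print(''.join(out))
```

Execution trace: 'W' (inner try body) → 'N' (inner except TypeError) → 'G' (outer except TypeError) → 'T' (after the try/except). Output: WNGT

Answer: WNGT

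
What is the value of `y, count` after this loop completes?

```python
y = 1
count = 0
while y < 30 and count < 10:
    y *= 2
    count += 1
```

Double until >= 30 or 10 iterations
`y, count` takes the values: (1, 0) → (2, 0) → (2, 1) → (4, 1) → (4, 2) → (8, 2) → (8, 3) → (16, 3) → (16, 4) → (32, 4) → (32, 5)

Answer: 32, 5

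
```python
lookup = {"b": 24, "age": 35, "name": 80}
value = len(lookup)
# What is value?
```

Trace:
`lookup = {"b": 24, "age": 35, "name": 80}` → lookup = {'b': 24, 'age': 35, 'name': 80}
`value = len(lookup)` → value = 3
So value = 3

Answer: 3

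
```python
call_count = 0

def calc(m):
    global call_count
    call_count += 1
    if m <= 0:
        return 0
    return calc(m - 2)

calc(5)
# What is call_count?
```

Linear recursion stepping by 2: 4 calls from m=5 down to ≤0.

Answer: 4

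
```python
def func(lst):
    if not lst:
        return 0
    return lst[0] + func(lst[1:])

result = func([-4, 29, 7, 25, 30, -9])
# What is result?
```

(-4) + 29 + 7 + 25 + 30 + (-9) + 0 = 78

Answer: 78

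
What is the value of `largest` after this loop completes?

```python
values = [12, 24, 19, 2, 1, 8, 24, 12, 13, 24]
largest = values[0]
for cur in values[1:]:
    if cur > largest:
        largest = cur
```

Maximum of [12, 24, 19, 2, 1, 8, 24, 12, 13, 24]
`largest` takes the values: 12 → 24

Answer: 24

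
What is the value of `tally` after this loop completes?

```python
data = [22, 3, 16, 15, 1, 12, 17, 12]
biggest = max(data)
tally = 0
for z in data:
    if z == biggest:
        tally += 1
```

Count of max value 22 in [22, 3, 16, 15, 1, 12, 17, 12]
`tally` takes the values: 0 → 1

Answer: 1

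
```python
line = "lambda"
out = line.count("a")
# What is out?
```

Trace:
`line = "lambda"` → line = 'lambda'
`out = line.count("a")` → out = 2
So out = 2

Answer: 2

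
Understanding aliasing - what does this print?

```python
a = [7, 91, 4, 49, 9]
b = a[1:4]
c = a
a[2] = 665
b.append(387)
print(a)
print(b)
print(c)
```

Key concept: slice vs alias.
Step by step:
`a = [7, 91, 4, 49, 9]` → a = [7, 91, 4, 49, 9]
`b = a[1:4]` → b = [91, 4, 49]
`c = a` → c = [7, 91, 4, 49, 9] (same object as a)
`a[2] = 665` → a = [7, 91, 665, 49, 9] (same object as c); c = [7, 91, 665, 49, 9] (same object as a)
`b.append(387)` → b = [91, 4, 49, 387]
`print(a)` → prints [7, 91, 665, 49, 9]
`print(b)` → prints [91, 4, 49, 387]
`print(c)` → prints [7, 91, 665, 49, 9]

Answer:
[7, 91, 665, 49, 9]
[91, 4, 49, 387]
[7, 91, 665, 49, 9]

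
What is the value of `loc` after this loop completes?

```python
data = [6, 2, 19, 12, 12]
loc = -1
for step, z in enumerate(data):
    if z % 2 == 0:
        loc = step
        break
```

First even number index in [6, 2, 19, 12, 12]
`loc` takes the values: -1 → 0

Answer: 0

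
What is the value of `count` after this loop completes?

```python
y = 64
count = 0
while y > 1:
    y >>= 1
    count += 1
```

Count right shifts until 1
`count` takes the values: 0 → 1 → 2 → 3 → 4 → 5 → 6

Answer: 6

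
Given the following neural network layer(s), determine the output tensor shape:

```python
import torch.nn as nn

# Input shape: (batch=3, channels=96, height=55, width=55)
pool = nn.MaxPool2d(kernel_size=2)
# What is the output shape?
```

Input: (3, 96, 55, 55) -> Output: (3, 96, 27, 27)

Answer: (3, 96, 27, 27)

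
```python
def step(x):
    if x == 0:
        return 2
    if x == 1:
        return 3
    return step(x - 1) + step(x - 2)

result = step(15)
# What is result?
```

Build up from base cases: step(0)=2, step(1)=3, step(2)=5, step(3)=8, step(4)=13, step(5)=21, step(6)=34, ..., step(15)=2584

Answer: 2584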